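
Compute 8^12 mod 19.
Using repeated squaring. 12 = 8 + 4 (binary 1100). Repeated squaring mod 19: 8^1 ≡ 8; 8^2 ≡ 8² = 64 ≡ 7; 8^4 ≡ 7² = 49 ≡ 11; 8^8 ≡ 11² = 121 ≡ 7. Multiply: 8^12 = 8^8 × 8^4 ≡ 7 × 11 (mod 19): 7 × 11 = 77 ≡ 1. So 8^12 ≡ 1 (mod 19).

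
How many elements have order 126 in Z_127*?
Number of primitive roots mod 127 = φ(126) = 36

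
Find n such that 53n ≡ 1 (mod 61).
53^(-1) ≡ 38 (mod 61). Verification: 53 × 38 = 2014 ≡ 1 (mod 61)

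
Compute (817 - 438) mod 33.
16

(817 - 438) = 379
379 mod 33 = 16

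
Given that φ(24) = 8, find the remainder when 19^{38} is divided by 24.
By Euler: 19^{8} ≡ 1 (mod 24) since gcd(19, 24) = 1. 38 = 4×8 + 6. So 19^{38} ≡ 19^{6} ≡ 1 (mod 24)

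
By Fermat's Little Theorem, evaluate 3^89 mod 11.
By Fermat: 3^{10} ≡ 1 (mod 11). 89 = 8×10 + 9. So 3^{89} ≡ 3^{9} ≡ 4 (mod 11)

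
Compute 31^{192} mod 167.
144

Using successive squaring:
Binary expansion of 192: 11000000
Powers of 31 mod 167 (each is the square of the previous):
  31^1 ≡ 31 (mod 167)
  31^2 ≡ 31² = 961 ≡ 126 (mod 167)
  31^4 ≡ 126² = 15876 ≡ 11 (mod 167)
  31^8 ≡ 11² = 121 ≡ 121 (mod 167)
  31^16 ≡ 121² = 14641 ≡ 112 (mod 167)
  31^32 ≡ 112² = 12544 ≡ 19 (mod 167)
  31^64 ≡ 19² = 361 ≡ 27 (mod 167)
  31^128 ≡ 27² = 729 ≡ 61 (mod 167)
192 = 128 + 64, so 31^192 = 31^128 × 31^64 ≡ 61 × 27 (mod 167)
Multiplying step by step:
  61 × 27 = 1647 ≡ 144 (mod 167)
Result: 31^192 ≡ 144 (mod 167)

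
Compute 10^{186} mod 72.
64

Using successive squaring:
Binary expansion of 186: 10111010
Powers of 10 mod 72 (each is the square of the previous):
  10^1 ≡ 10 (mod 72)
  10^2 ≡ 10² = 100 ≡ 28 (mod 72)
  10^4 ≡ 28² = 784 ≡ 64 (mod 72)
  10^8 ≡ 64² = 4096 ≡ 64 (mod 72)
  10^16 ≡ 64² = 4096 ≡ 64 (mod 72)
  10^32 ≡ 64² = 4096 ≡ 64 (mod 72)
  10^64 ≡ 64² = 4096 ≡ 64 (mod 72)
  10^128 ≡ 64² = 4096 ≡ 64 (mod 72)
186 = 128 + 32 + 16 + 8 + 2, so 10^186 = 10^128 × 10^32 × 10^16 × 10^8 × 10^2 ≡ 64 × 64 × 64 × 64 × 28 (mod 72)
Multiplying step by step:
  64 × 64 = 4096 ≡ 64 (mod 72)
  64 × 64 = 4096 ≡ 64 (mod 72)
  64 × 64 = 4096 ≡ 64 (mod 72)
  64 × 28 = 1792 ≡ 64 (mod 72)
Result: 10^186 ≡ 64 (mod 72)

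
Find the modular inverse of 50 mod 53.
50^(-1) ≡ 35 (mod 53). Verification: 50 × 35 = 1750 ≡ 1 (mod 53)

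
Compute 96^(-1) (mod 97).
96

Using Extended Euclidean Algorithm:
gcd(96, 97) = 1
Bezout coefficients: 96 × -1 + 97 × 1 = 1
So 96 × -1 ≡ 1 (mod 97)
The inverse is -1 mod 97 = 96
Verification: 96 × 96 = 9216 = 95 × 97 + 1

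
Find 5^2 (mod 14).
2 = 2 (binary 10). Repeated squaring mod 14: 5^1 ≡ 5; 5^2 ≡ 5² = 25 ≡ 11. So 5^2 ≡ 11 (mod 14).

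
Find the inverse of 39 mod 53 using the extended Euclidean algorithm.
Extended GCD: 39(-19) + 53(14) = 1. So 39^(-1) ≡ 34 ≡ 34 (mod 53). Verify: 39 × 34 = 1326 ≡ 1 (mod 53)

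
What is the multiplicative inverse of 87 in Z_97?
29

Using Extended Euclidean Algorithm:
gcd(87, 97) = 1
Bezout coefficients: 87 × 29 + 97 × -26 = 1
So 87 × 29 ≡ 1 (mod 97)
The inverse is 29 mod 97 = 29
Verification: 87 × 29 = 2523 = 26 × 97 + 1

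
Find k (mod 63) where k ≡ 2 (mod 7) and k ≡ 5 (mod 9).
M = 7 × 9 = 63. M₁ = 9, y₁ ≡ 4 (mod 7). M₂ = 7, y₂ ≡ 4 (mod 9). k = 2×9×4 + 5×7×4 ≡ 23 (mod 63)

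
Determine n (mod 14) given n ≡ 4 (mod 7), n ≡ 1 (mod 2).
11

Using the Chinese Remainder Theorem:
M = product of moduli = 14
For equation 1: M_1 = 2, 2 ≡ 2 (mod 7), inverse of 2 mod 7 is 4 (check: 2 × 4 = 8 ≡ 1 (mod 7))
For equation 2: M_2 = 7, 7 ≡ 1 (mod 2), inverse of 7 mod 2 is 1 (check: 1 × 1 = 1 ≡ 1 (mod 2))
Combine: n ≡ Σ r_i×M_i×(M_i⁻¹ mod m_i) = 4×2×4 + 1×7×1 = 32 + 7 = 39
39 mod 14 = 11
n ≡ 11 (mod 14)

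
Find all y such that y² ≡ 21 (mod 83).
The square roots of 21 mod 83 are 41 and 42. Verify: 41² = 1681 ≡ 21 (mod 83)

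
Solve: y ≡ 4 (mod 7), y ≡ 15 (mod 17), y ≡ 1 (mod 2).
M = 7 × 17 × 2 = 238. M₁ = 34, y₁ ≡ 6 (mod 7). M₂ = 14, y₂ ≡ 11 (mod 17). M₃ = 119, y₃ ≡ 1 (mod 2). y = 4×34×6 + 15×14×11 + 1×119×1 ≡ 151 (mod 238)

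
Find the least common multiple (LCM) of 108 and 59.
6372

First find GCD(108, 59) using the Euclidean algorithm:
108 = 1 × 59 + 49
59 = 1 × 49 + 10
49 = 4 × 10 + 9
10 = 1 × 9 + 1
9 = 9 × 1 + 0
GCD(108, 59) = 1

LCM formula: LCM(a, b) = (a × b) / GCD(a, b)
LCM(108, 59) = (108 × 59) / 1
LCM(108, 59) = 6372 / 1
LCM(108, 59) = 6372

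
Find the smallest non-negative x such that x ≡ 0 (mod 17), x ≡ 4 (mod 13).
17

Using the Chinese Remainder Theorem:
M = product of moduli = 221
For equation 1: M_1 = 13, 13 ≡ 13 (mod 17), inverse of 13 mod 17 is 4 (check: 13 × 4 = 52 ≡ 1 (mod 17))
For equation 2: M_2 = 17, 17 ≡ 4 (mod 13), inverse of 17 mod 13 is 10 (check: 4 × 10 = 40 ≡ 1 (mod 13))
Combine: x ≡ Σ r_i×M_i×(M_i⁻¹ mod m_i) = 0×13×4 + 4×17×10 = 0 + 680 = 680
680 mod 221 = 17
x ≡ 17 (mod 221)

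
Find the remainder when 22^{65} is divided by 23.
By Fermat: 22^{22} ≡ 1 (mod 23). 65 = 2×22 + 21. So 22^{65} ≡ 22^{21} ≡ 22 (mod 23)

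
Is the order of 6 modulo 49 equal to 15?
No, the actual order is 14, not 15.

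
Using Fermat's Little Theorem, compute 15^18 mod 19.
By Fermat's Little Theorem, 15^{18} ≡ 1 (mod 19) since 19 is prime and gcd(15, 19) = 1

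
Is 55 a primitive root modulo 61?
Yes

To verify, check if 55^(60/q) ≢ 1 (mod 61) for each prime divisor q of 60
Divisors of 60 = 60: [1, 2, 3, 4, 5, 6, 10, 12, 15, 20, 30, 60]
  55^(60/2) = 55^30 ≡ 60 (mod 61)
  55^(60/3) = 55^20 ≡ 47 (mod 61)
  55^(60/5) = 55^12 ≡ 20 (mod 61)
Conclusion: 55 is a primitive root modulo 61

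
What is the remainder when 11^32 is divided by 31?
Using Fermat: 11^{30} ≡ 1 (mod 31). 32 ≡ 2 (mod 30). So 11^{32} ≡ 11^{2} ≡ 28 (mod 31)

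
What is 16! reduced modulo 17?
By Wilson's theorem, (16)! ≡ -1 ≡ 16 (mod 17)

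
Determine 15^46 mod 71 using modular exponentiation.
Using repeated squaring. 46 = 32 + 8 + 4 + 2 (binary 101110). Repeated squaring mod 71: 15^1 ≡ 15; 15^2 ≡ 15² = 225 ≡ 12; 15^4 ≡ 12² = 144 ≡ 2; 15^8 ≡ 2² = 4 ≡ 4; 15^16 ≡ 4² = 16 ≡ 16; 15^32 ≡ 16² = 256 ≡ 43. Multiply: 15^46 = 15^32 × 15^8 × 15^4 × 15^2 ≡ 43 × 4 × 2 × 12 (mod 71): 43 × 4 = 172 ≡ 30; 30 × 2 = 60 ≡ 60; 60 × 12 = 720 ≡ 10. So 15^46 ≡ 10 (mod 71).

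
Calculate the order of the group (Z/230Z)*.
88

Prime factorization: 230 = 2 × 5 × 23
Using the formula φ(n) = n × Π(1 - 1/p) for each prime factor p:
φ(230) = 230 × (1 - 1/2) × (1 - 1/5) × (1 - 1/23)
φ(230) = 88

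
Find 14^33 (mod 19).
Using Fermat: 14^{18} ≡ 1 (mod 19). 33 ≡ 15 (mod 18). So 14^{33} ≡ 14^{15} ≡ 12 (mod 19)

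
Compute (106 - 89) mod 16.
1

(106 - 89) = 17
17 mod 16 = 1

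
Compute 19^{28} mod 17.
16

Using successive squaring:
Binary expansion of 28: 11100
Powers of 19 mod 17 (each is the square of the previous):
  19^1 ≡ 2 (mod 17)
  19^2 ≡ 2² = 4 ≡ 4 (mod 17)
  19^4 ≡ 4² = 16 ≡ 16 (mod 17)
  19^8 ≡ 16² = 256 ≡ 1 (mod 17)
  19^16 ≡ 1² = 1 ≡ 1 (mod 17)
28 = 16 + 8 + 4, so 19^28 = 19^16 × 19^8 × 19^4 ≡ 1 × 1 × 16 (mod 17)
Multiplying step by step:
  1 × 1 = 1 ≡ 1 (mod 17)
  1 × 16 = 16 ≡ 16 (mod 17)
Result: 19^28 ≡ 16 (mod 17)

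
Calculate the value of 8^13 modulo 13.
Using Fermat: 8^{12} ≡ 1 (mod 13). 13 ≡ 1 (mod 12). So 8^{13} ≡ 8^{1} ≡ 8 (mod 13)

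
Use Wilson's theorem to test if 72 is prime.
(71)! mod 72 = 0. Since 0 ≢ -1 (mod 72), 72 is not prime.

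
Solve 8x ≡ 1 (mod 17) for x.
8^(-1) ≡ 15 (mod 17). Verification: 8 × 15 = 120 ≡ 1 (mod 17)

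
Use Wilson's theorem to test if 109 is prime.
(108)! mod 109 = 108. Since 108 ≡ -1 (mod 109), 109 is prime.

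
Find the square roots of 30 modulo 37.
The square roots of 30 mod 37 are 17 and 20. Verify: 17² = 289 ≡ 30 (mod 37)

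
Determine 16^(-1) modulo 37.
16^(-1) ≡ 7 (mod 37). Verification: 16 × 7 = 112 ≡ 1 (mod 37)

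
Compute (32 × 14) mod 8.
0

(32 × 14) = 448
448 mod 8 = 0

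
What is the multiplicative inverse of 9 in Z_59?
46

Using Extended Euclidean Algorithm:
gcd(9, 59) = 1
Bezout coefficients: 9 × -13 + 59 × 2 = 1
So 9 × -13 ≡ 1 (mod 59)
The inverse is -13 mod 59 = 46
Verification: 9 × 46 = 414 = 7 × 59 + 1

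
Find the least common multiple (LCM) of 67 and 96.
6432

First find GCD(67, 96) using the Euclidean algorithm:
67 = 0 × 96 + 67
96 = 1 × 67 + 29
67 = 2 × 29 + 9
29 = 3 × 9 + 2
9 = 4 × 2 + 1
2 = 2 × 1 + 0
GCD(67, 96) = 1

LCM formula: LCM(a, b) = (a × b) / GCD(a, b)
LCM(67, 96) = (67 × 96) / 1
LCM(67, 96) = 6432 / 1
LCM(67, 96) = 6432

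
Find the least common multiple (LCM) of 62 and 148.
4588

First find GCD(62, 148) using the Euclidean algorithm:
62 = 0 × 148 + 62
148 = 2 × 62 + 24
62 = 2 × 24 + 14
24 = 1 × 14 + 10
14 = 1 × 10 + 4
10 = 2 × 4 + 2
4 = 2 × 2 + 0
GCD(62, 148) = 2

LCM formula: LCM(a, b) = (a × b) / GCD(a, b)
LCM(62, 148) = (62 × 148) / 2
LCM(62, 148) = 9176 / 2
LCM(62, 148) = 4588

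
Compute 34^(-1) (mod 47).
34^(-1) ≡ 18 (mod 47). Verification: 34 × 18 = 612 ≡ 1 (mod 47)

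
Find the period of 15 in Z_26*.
Powers of 15 mod 26: 15^1≡15, 15^2≡17, 15^3≡21, 15^4≡3, 15^5≡19, 15^6≡25, 15^7≡11, 15^8≡9, 15^9≡5, 15^10≡23, 15^11≡7, 15^12≡1. Order = 12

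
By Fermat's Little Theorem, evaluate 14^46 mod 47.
By Fermat's Little Theorem, 14^{46} ≡ 1 (mod 47) since 47 is prime and gcd(14, 47) = 1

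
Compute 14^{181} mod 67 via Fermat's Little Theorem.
15

By Fermat's Little Theorem, a^(p-1) ≡ 1 (mod p) for prime p and gcd(a, p) = 1
Here p = 67, so 14^66 ≡ 1 (mod 67)
We can reduce the exponent: 181 mod 66 = 49
So 14^181 ≡ 14^49 (mod 67)
Computing: 14^49 mod 67 = 15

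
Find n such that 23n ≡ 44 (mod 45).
43

Since gcd(23, 45) = 1 divides 44, a solution exists.
Multiply both sides by the inverse of 23 mod 45:
  23^(-1) mod 45 = 2
  x ≡ 2 × 44 ≡ 88 ≡ 43 (mod 45)
Verification: 23 × 43 = 989 = 21 × 45 + 44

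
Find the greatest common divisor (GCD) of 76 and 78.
2

Using the Euclidean algorithm:
76 = 0 × 78 + 76
78 = 1 × 76 + 2
76 = 38 × 2 + 0

GCD(76, 78) = 2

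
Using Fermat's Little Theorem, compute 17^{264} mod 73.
1

By Fermat's Little Theorem, a^(p-1) ≡ 1 (mod p) for prime p and gcd(a, p) = 1
Here p = 73, so 17^72 ≡ 1 (mod 73)
We can reduce the exponent: 264 mod 72 = 48
So 17^264 ≡ 17^48 (mod 73)
Computing: 17^48 mod 73 = 1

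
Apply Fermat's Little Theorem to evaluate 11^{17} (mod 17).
11

By Fermat's Little Theorem, a^(p-1) ≡ 1 (mod p) for prime p and gcd(a, p) = 1
Here p = 17, so 11^16 ≡ 1 (mod 17)
We can reduce the exponent: 17 mod 16 = 1
So 11^17 ≡ 11^1 (mod 17)
Computing: 11^1 mod 17 = 11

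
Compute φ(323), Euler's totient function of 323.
288

Prime factorization: 323 = 17 × 19
Using the formula φ(n) = n × Π(1 - 1/p) for each prime factor p:
φ(323) = 323 × (1 - 1/17) × (1 - 1/19)
φ(323) = 288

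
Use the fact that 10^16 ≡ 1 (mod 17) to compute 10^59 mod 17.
By Fermat: 10^{16} ≡ 1 (mod 17). 59 = 3×16 + 11. So 10^{59} ≡ 10^{11} ≡ 3 (mod 17)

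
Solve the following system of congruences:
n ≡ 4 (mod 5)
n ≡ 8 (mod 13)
34

Using the Chinese Remainder Theorem:
M = product of moduli = 65
For equation 1: M_1 = 13, 13 ≡ 3 (mod 5), inverse of 13 mod 5 is 2 (check: 3 × 2 = 6 ≡ 1 (mod 5))
For equation 2: M_2 = 5, 5 ≡ 5 (mod 13), inverse of 5 mod 13 is 8 (check: 5 × 8 = 40 ≡ 1 (mod 13))
Combine: n ≡ Σ r_i×M_i×(M_i⁻¹ mod m_i) = 4×13×2 + 8×5×8 = 104 + 320 = 424
424 mod 65 = 34
n ≡ 34 (mod 65)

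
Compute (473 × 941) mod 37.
20

(473 × 941) = 445093
445093 mod 37 = 20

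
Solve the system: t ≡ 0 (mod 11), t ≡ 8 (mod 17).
M = 11 × 17 = 187. M₁ = 17, y₁ ≡ 2 (mod 11). M₂ = 11, y₂ ≡ 14 (mod 17). t = 0×17×2 + 8×11×14 ≡ 110 (mod 187)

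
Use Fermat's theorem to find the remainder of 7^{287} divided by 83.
1

By Fermat's Little Theorem, a^(p-1) ≡ 1 (mod p) for prime p and gcd(a, p) = 1
Here p = 83, so 7^82 ≡ 1 (mod 83)
We can reduce the exponent: 287 mod 82 = 41
So 7^287 ≡ 7^41 (mod 83)
Computing: 7^41 mod 83 = 1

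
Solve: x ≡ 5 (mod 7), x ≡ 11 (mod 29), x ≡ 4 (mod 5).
M = 7 × 29 × 5 = 1015. M₁ = 145, y₁ ≡ 3 (mod 7). M₂ = 35, y₂ ≡ 5 (mod 29). M₃ = 203, y₃ ≡ 2 (mod 5). x = 5×145×3 + 11×35×5 + 4×203×2 ≡ 649 (mod 1015)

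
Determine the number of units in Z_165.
80

Prime factorization: 165 = 3 × 5 × 11
Using the formula φ(n) = n × Π(1 - 1/p) for each prime factor p:
φ(165) = 165 × (1 - 1/3) × (1 - 1/5) × (1 - 1/11)
φ(165) = 80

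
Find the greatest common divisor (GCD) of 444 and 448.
4

Using the Euclidean algorithm:
444 = 0 × 448 + 444
448 = 1 × 444 + 4
444 = 111 × 4 + 0

GCD(444, 448) = 4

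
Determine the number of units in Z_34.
16

Prime factorization: 34 = 2 × 17
Using the formula φ(n) = n × Π(1 - 1/p) for each prime factor p:
φ(34) = 34 × (1 - 1/2) × (1 - 1/17)
φ(34) = 16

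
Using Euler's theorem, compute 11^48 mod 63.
By Euler: 11^{36} ≡ 1 (mod 63) since gcd(11, 63) = 1. 48 = 1×36 + 12. So 11^{48} ≡ 11^{12} ≡ 1 (mod 63)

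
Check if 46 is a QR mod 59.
By Euler's criterion: 46^{29} ≡ 1 (mod 59). Since this equals 1, 46 is a QR.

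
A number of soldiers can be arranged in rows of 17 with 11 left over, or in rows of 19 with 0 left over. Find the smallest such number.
M = 17 × 19 = 323. M₁ = 19, y₁ ≡ 9 (mod 17). M₂ = 17, y₂ ≡ 9 (mod 19). n = 11×19×9 + 0×17×9 ≡ 266 (mod 323). The smallest positive such number is 266.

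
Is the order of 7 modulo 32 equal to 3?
No, the actual order is 4, not 3.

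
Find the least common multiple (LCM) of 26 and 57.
1482

First find GCD(26, 57) using the Euclidean algorithm:
26 = 0 × 57 + 26
57 = 2 × 26 + 5
26 = 5 × 5 + 1
5 = 5 × 1 + 0
GCD(26, 57) = 1

LCM formula: LCM(a, b) = (a × b) / GCD(a, b)
LCM(26, 57) = (26 × 57) / 1
LCM(26, 57) = 1482 / 1
LCM(26, 57) = 1482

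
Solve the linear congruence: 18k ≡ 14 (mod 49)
28

Since gcd(18, 49) = 1 divides 14, a solution exists.
Multiply both sides by the inverse of 18 mod 49:
  18^(-1) mod 49 = 30
  x ≡ 30 × 14 ≡ 420 ≡ 28 (mod 49)
Verification: 18 × 28 = 504 = 10 × 49 + 14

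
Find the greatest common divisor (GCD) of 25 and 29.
1

Using the Euclidean algorithm:
25 = 0 × 29 + 25
29 = 1 × 25 + 4
25 = 6 × 4 + 1
4 = 4 × 1 + 0

GCD(25, 29) = 1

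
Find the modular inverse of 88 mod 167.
88^(-1) ≡ 93 (mod 167). Verification: 88 × 93 = 8184 ≡ 1 (mod 167)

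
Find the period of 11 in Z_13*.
Powers of 11 mod 13: 11^1≡11, 11^2≡4, 11^3≡5, 11^4≡3, 11^5≡7, 11^6≡12, 11^7≡2, 11^8≡9, 11^9≡8, 11^10≡10, 11^11≡6, 11^12≡1. Order = 12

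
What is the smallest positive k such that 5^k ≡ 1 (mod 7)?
Powers of 5 mod 7: 5^1≡5, 5^2≡4, 5^3≡6, 5^4≡2, 5^5≡3, 5^6≡1. Order = 6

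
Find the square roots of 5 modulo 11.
The square roots of 5 mod 11 are 4 and 7. Verify: 4² = 16 ≡ 5 (mod 11)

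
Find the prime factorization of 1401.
3 × 467

Divide by primes starting from smallest:
1401 ÷ 3 = 467
467 ÷ 467 = 1

1401 = 3 × 467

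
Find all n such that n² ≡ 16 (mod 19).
The square roots of 16 mod 19 are 4 and 15. Verify: 4² = 16 ≡ 16 (mod 19)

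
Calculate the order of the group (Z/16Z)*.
8

Prime factorization: 16 = 2^4
Using the formula φ(n) = n × Π(1 - 1/p) for each prime factor p:
φ(16) = 16 × (1 - 1/2)
φ(16) = 8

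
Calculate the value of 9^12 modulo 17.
Using repeated squaring. 12 = 8 + 4 (binary 1100). Repeated squaring mod 17: 9^1 ≡ 9; 9^2 ≡ 9² = 81 ≡ 13; 9^4 ≡ 13² = 169 ≡ 16; 9^8 ≡ 16² = 256 ≡ 1. Multiply: 9^12 = 9^8 × 9^4 ≡ 1 × 16 (mod 17): 1 × 16 = 16 ≡ 16. So 9^12 ≡ 16 (mod 17).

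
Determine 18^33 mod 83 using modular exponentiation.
Using repeated squaring. 33 = 32 + 1 (binary 100001). Repeated squaring mod 83: 18^1 ≡ 18; 18^2 ≡ 18² = 324 ≡ 75; 18^4 ≡ 75² = 5625 ≡ 64; 18^8 ≡ 64² = 4096 ≡ 29; 18^16 ≡ 29² = 841 ≡ 11; 18^32 ≡ 11² = 121 ≡ 38. Multiply: 18^33 = 18^32 × 18^1 ≡ 38 × 18 (mod 83): 38 × 18 = 684 ≡ 20. So 18^33 ≡ 20 (mod 83).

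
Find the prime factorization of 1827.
3^2 × 7 × 29

Divide by primes starting from smallest:
1827 ÷ 3 = 609
609 ÷ 3 = 203
203 ÷ 7 = 29
29 ÷ 29 = 1

1827 = 3^2 × 7 × 29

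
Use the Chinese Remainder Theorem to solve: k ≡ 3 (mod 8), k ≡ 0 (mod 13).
M = 8 × 13 = 104. M₁ = 13, y₁ ≡ 5 (mod 8). M₂ = 8, y₂ ≡ 5 (mod 13). k = 3×13×5 + 0×8×5 ≡ 91 (mod 104)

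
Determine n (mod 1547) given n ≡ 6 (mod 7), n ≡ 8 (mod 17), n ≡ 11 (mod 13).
76

Using the Chinese Remainder Theorem:
M = product of moduli = 1547
For equation 1: M_1 = 221, 221 ≡ 4 (mod 7), inverse of 221 mod 7 is 2 (check: 4 × 2 = 8 ≡ 1 (mod 7))
For equation 2: M_2 = 91, 91 ≡ 6 (mod 17), inverse of 91 mod 17 is 3 (check: 6 × 3 = 18 ≡ 1 (mod 17))
For equation 3: M_3 = 119, 119 ≡ 2 (mod 13), inverse of 119 mod 13 is 7 (check: 2 × 7 = 14 ≡ 1 (mod 13))
Combine: n ≡ Σ r_i×M_i×(M_i⁻¹ mod m_i) = 6×221×2 + 8×91×3 + 11×119×7 = 2652 + 2184 + 9163 = 13999
13999 mod 1547 = 76
n ≡ 76 (mod 1547)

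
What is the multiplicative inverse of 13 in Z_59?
50

Using Extended Euclidean Algorithm:
gcd(13, 59) = 1
Bezout coefficients: 13 × -9 + 59 × 2 = 1
So 13 × -9 ≡ 1 (mod 59)
The inverse is -9 mod 59 = 50
Verification: 13 × 50 = 650 = 11 × 59 + 1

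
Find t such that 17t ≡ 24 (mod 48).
24

Since gcd(17, 48) = 1 divides 24, a solution exists.
Multiply both sides by the inverse of 17 mod 48:
  17^(-1) mod 48 = 17
  x ≡ 17 × 24 ≡ 408 ≡ 24 (mod 48)
Verification: 17 × 24 = 408 = 8 × 48 + 24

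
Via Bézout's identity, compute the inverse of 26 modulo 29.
Extended GCD: 26(-10) + 29(9) = 1. So 26^(-1) ≡ 19 ≡ 19 (mod 29). Verify: 26 × 19 = 494 ≡ 1 (mod 29)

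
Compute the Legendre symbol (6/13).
(6/13) = 6^{6} mod 13 = -1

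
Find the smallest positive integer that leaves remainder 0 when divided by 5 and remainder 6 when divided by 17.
M = 5 × 17 = 85. M₁ = 17, y₁ ≡ 3 (mod 5). M₂ = 5, y₂ ≡ 7 (mod 17). t = 0×17×3 + 6×5×7 ≡ 40 (mod 85). The smallest positive such number is 40.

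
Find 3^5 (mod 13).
5 = 4 + 1 (binary 101). Repeated squaring mod 13: 3^1 ≡ 3; 3^2 ≡ 3² = 9 ≡ 9; 3^4 ≡ 9² = 81 ≡ 3. Multiply: 3^5 = 3^4 × 3^1 ≡ 3 × 3 (mod 13): 3 × 3 = 9 ≡ 9. So 3^5 ≡ 9 (mod 13).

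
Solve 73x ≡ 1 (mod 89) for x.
50

Using Extended Euclidean Algorithm:
gcd(73, 89) = 1
Bezout coefficients: 73 × -39 + 89 × 32 = 1
So 73 × -39 ≡ 1 (mod 89)
The inverse is -39 mod 89 = 50
Verification: 73 × 50 = 3650 = 41 × 89 + 1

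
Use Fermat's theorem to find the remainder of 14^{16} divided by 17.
1

By Fermat's Little Theorem, a^(p-1) ≡ 1 (mod p) for prime p and gcd(a, p) = 1
Here p = 17, so 14^16 ≡ 1 (mod 17)
We can reduce the exponent: 16 mod 16 = 0
So 14^16 ≡ 14^0 (mod 17)
Computing: 14^0 mod 17 = 1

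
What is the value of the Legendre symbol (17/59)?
(17/59) = 17^{29} mod 59 = 1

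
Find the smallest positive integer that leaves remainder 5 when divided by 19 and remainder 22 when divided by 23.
M = 19 × 23 = 437. M₁ = 23, y₁ ≡ 5 (mod 19). M₂ = 19, y₂ ≡ 17 (mod 23). m = 5×23×5 + 22×19×17 ≡ 252 (mod 437). The smallest positive such number is 252.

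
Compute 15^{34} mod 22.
3

Using successive squaring:
Binary expansion of 34: 100010
Powers of 15 mod 22 (each is the square of the previous):
  15^1 ≡ 15 (mod 22)
  15^2 ≡ 15² = 225 ≡ 5 (mod 22)
  15^4 ≡ 5² = 25 ≡ 3 (mod 22)
  15^8 ≡ 3² = 9 ≡ 9 (mod 22)
  15^16 ≡ 9² = 81 ≡ 15 (mod 22)
  15^32 ≡ 15² = 225 ≡ 5 (mod 22)
34 = 32 + 2, so 15^34 = 15^32 × 15^2 ≡ 5 × 5 (mod 22)
Multiplying step by step:
  5 × 5 = 25 ≡ 3 (mod 22)
Result: 15^34 ≡ 3 (mod 22)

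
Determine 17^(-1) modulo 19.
17^(-1) ≡ 9 (mod 19). Verification: 17 × 9 = 153 ≡ 1 (mod 19)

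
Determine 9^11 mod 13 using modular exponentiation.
Using repeated squaring. 11 = 8 + 2 + 1 (binary 1011). Repeated squaring mod 13: 9^1 ≡ 9; 9^2 ≡ 9² = 81 ≡ 3; 9^4 ≡ 3² = 9 ≡ 9; 9^8 ≡ 9² = 81 ≡ 3. Multiply: 9^11 = 9^8 × 9^2 × 9^1 ≡ 3 × 3 × 9 (mod 13): 3 × 3 = 9 ≡ 9; 9 × 9 = 81 ≡ 3. So 9^11 ≡ 3 (mod 13).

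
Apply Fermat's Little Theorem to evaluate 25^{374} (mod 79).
73

By Fermat's Little Theorem, a^(p-1) ≡ 1 (mod p) for prime p and gcd(a, p) = 1
Here p = 79, so 25^78 ≡ 1 (mod 79)
We can reduce the exponent: 374 mod 78 = 62
So 25^374 ≡ 25^62 (mod 79)
Computing: 25^62 mod 79 = 73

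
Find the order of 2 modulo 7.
Powers of 2 mod 7: 2^1≡2, 2^2≡4, 2^3≡1. Order = 3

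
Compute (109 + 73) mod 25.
7

(109 + 73) = 182
182 mod 25 = 7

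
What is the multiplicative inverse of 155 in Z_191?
155^(-1) ≡ 122 (mod 191). Verification: 155 × 122 = 18910 ≡ 1 (mod 191)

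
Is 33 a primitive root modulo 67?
No

To verify, check if 33^(66/q) ≢ 1 (mod 67) for each prime divisor q of 66
Divisors of 66 = 66: [1, 2, 3, 6, 11, 22, 33, 66]
  33^(66/11) = 33^6 ≡ 22 (mod 67)
  33^(66/2) = 33^33 ≡ 1 (mod 67)
  33^(66/3) = 33^22 ≡ 29 (mod 67)
Conclusion: 33 is not a primitive root modulo 67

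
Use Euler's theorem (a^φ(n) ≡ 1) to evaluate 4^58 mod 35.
By Euler: 4^{24} ≡ 1 (mod 35) since gcd(4, 35) = 1. 58 = 2×24 + 10. So 4^{58} ≡ 4^{10} ≡ 11 (mod 35)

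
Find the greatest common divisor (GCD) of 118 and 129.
1

Using the Euclidean algorithm:
118 = 0 × 129 + 118
129 = 1 × 118 + 11
118 = 10 × 11 + 8
11 = 1 × 8 + 3
8 = 2 × 3 + 2
3 = 1 × 2 + 1
2 = 2 × 1 + 0

GCD(118, 129) = 1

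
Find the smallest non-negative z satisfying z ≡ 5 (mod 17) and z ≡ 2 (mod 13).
M = 17 × 13 = 221. M₁ = 13, y₁ ≡ 4 (mod 17). M₂ = 17, y₂ ≡ 10 (mod 13). z = 5×13×4 + 2×17×10 ≡ 158 (mod 221)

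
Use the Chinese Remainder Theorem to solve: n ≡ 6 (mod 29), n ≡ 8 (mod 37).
267

Using the Chinese Remainder Theorem:
M = product of moduli = 1073
For equation 1: M_1 = 37, 37 ≡ 8 (mod 29), inverse of 37 mod 29 is 11 (check: 8 × 11 = 88 ≡ 1 (mod 29))
For equation 2: M_2 = 29, 29 ≡ 29 (mod 37), inverse of 29 mod 37 is 23 (check: 29 × 23 = 667 ≡ 1 (mod 37))
Combine: n ≡ Σ r_i×M_i×(M_i⁻¹ mod m_i) = 6×37×11 + 8×29×23 = 2442 + 5336 = 7778
7778 mod 1073 = 267
n ≡ 267 (mod 1073)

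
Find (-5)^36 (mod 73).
Using repeated squaring. (-5) ≡ 68 (mod 73). 36 = 32 + 4 (binary 100100). Repeated squaring mod 73: 68^1 ≡ 68; 68^2 ≡ 68² = 4624 ≡ 25; 68^4 ≡ 25² = 625 ≡ 41; 68^8 ≡ 41² = 1681 ≡ 2; 68^16 ≡ 2² = 4 ≡ 4; 68^32 ≡ 4² = 16 ≡ 16. Multiply: (-5)^36 ≡ 68^32 × 68^4 ≡ 16 × 41 (mod 73): 16 × 41 = 656 ≡ 72. So (-5)^36 ≡ 72 (mod 73).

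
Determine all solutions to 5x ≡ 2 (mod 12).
10

Since gcd(5, 12) = 1 divides 2, a solution exists.
Multiply both sides by the inverse of 5 mod 12:
  5^(-1) mod 12 = 5
  x ≡ 5 × 2 ≡ 10 ≡ 10 (mod 12)
Verification: 5 × 10 = 50 = 4 × 12 + 2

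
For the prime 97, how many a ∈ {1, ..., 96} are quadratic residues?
For prime 97, there are (p-1)/2 = (97-1)/2 = 48 quadratic residues (excluding 0).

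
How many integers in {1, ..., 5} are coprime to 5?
4

Prime factorization: 5 = 5
Using the formula φ(n) = n × Π(1 - 1/p) for each prime factor p:
φ(5) = 5 × (1 - 1/5)
φ(5) = 4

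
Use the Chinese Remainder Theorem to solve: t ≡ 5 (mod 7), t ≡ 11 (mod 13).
M = 7 × 13 = 91. M₁ = 13, y₁ ≡ 6 (mod 7). M₂ = 7, y₂ ≡ 2 (mod 13). t = 5×13×6 + 11×7×2 ≡ 89 (mod 91)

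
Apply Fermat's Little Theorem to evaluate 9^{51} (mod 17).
15

By Fermat's Little Theorem, a^(p-1) ≡ 1 (mod p) for prime p and gcd(a, p) = 1
Here p = 17, so 9^16 ≡ 1 (mod 17)
We can reduce the exponent: 51 mod 16 = 3
So 9^51 ≡ 9^3 (mod 17)
Computing: 9^3 mod 17 = 15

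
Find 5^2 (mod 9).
2 = 2 (binary 10). Repeated squaring mod 9: 5^1 ≡ 5; 5^2 ≡ 5² = 25 ≡ 7. So 5^2 ≡ 7 (mod 9).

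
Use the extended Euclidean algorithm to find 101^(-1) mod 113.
Extended GCD: 101(47) + 113(-42) = 1. So 101^(-1) ≡ 47 ≡ 47 (mod 113). Verify: 101 × 47 = 4747 ≡ 1 (mod 113)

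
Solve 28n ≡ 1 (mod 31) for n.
10

Using Extended Euclidean Algorithm:
gcd(28, 31) = 1
Bezout coefficients: 28 × 10 + 31 × -9 = 1
So 28 × 10 ≡ 1 (mod 31)
The inverse is 10 mod 31 = 10
Verification: 28 × 10 = 280 = 9 × 31 + 1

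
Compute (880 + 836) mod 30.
6

(880 + 836) = 1716
1716 mod 30 = 6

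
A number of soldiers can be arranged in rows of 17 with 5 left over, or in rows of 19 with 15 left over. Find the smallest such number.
M = 17 × 19 = 323. M₁ = 19, y₁ ≡ 9 (mod 17). M₂ = 17, y₂ ≡ 9 (mod 19). r = 5×19×9 + 15×17×9 ≡ 243 (mod 323). The smallest positive such number is 243.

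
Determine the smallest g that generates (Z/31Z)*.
3

A primitive root g modulo p has order p-1 = 30
Prime divisors of 30: [2, 3, 5]
g is a primitive root iff g^(30/q) ≢ 1 (mod 31) for each prime divisor q
Testing small values:
  g = 2: 2^15 ≡ 1, 2^10 ≡ 1, 2^6 ≡ 2 (mod 31) → 2^15 ≡ 1, not primitive root
  g = 3: 3^15 ≡ 30, 3^10 ≡ 25, 3^6 ≡ 16 (mod 31) → none is 1, primitive root!
The smallest primitive root is 3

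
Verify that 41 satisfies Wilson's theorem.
(40)! mod 41 = 40. Since this equals -1 (mod 41), Wilson confirms 41 is prime.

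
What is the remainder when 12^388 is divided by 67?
Using Fermat: 12^{66} ≡ 1 (mod 67). 388 ≡ 58 (mod 66). So 12^{388} ≡ 12^{58} ≡ 4 (mod 67)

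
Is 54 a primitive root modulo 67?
No

To verify, check if 54^(66/q) ≢ 1 (mod 67) for each prime divisor q of 66
Divisors of 66 = 66: [1, 2, 3, 6, 11, 22, 33, 66]
  54^(66/11) = 54^6 ≡ 62 (mod 67)
  54^(66/2) = 54^33 ≡ 1 (mod 67)
  54^(66/3) = 54^22 ≡ 37 (mod 67)
Conclusion: 54 is not a primitive root modulo 67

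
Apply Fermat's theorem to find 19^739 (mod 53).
By Fermat: 19^{52} ≡ 1 (mod 53). 739 ≡ 11 (mod 52). So 19^{739} ≡ 19^{11} ≡ 50 (mod 53)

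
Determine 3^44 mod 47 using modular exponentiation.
Using repeated squaring. 44 = 32 + 8 + 4 (binary 101100). Repeated squaring mod 47: 3^1 ≡ 3; 3^2 ≡ 3² = 9 ≡ 9; 3^4 ≡ 9² = 81 ≡ 34; 3^8 ≡ 34² = 1156 ≡ 28; 3^16 ≡ 28² = 784 ≡ 32; 3^32 ≡ 32² = 1024 ≡ 37. Multiply: 3^44 = 3^32 × 3^8 × 3^4 ≡ 37 × 28 × 34 (mod 47): 37 × 28 = 1036 ≡ 2; 2 × 34 = 68 ≡ 21. So 3^44 ≡ 21 (mod 47).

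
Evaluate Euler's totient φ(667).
616

Prime factorization: 667 = 23 × 29
Using the formula φ(n) = n × Π(1 - 1/p) for each prime factor p:
φ(667) = 667 × (1 - 1/23) × (1 - 1/29)
φ(667) = 616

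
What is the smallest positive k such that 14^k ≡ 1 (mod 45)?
Powers of 14 mod 45: 14^1≡14, 14^2≡16, 14^3≡44, 14^4≡31, 14^5≡29, 14^6≡1. Order = 6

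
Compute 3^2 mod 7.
2 = 2 (binary 10). Repeated squaring mod 7: 3^1 ≡ 3; 3^2 ≡ 3² = 9 ≡ 2. So 3^2 ≡ 2 (mod 7).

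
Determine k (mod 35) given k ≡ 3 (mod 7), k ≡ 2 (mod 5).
17

Using the Chinese Remainder Theorem:
M = product of moduli = 35
For equation 1: M_1 = 5, 5 ≡ 5 (mod 7), inverse of 5 mod 7 is 3 (check: 5 × 3 = 15 ≡ 1 (mod 7))
For equation 2: M_2 = 7, 7 ≡ 2 (mod 5), inverse of 7 mod 5 is 3 (check: 2 × 3 = 6 ≡ 1 (mod 5))
Combine: k ≡ Σ r_i×M_i×(M_i⁻¹ mod m_i) = 3×5×3 + 2×7×3 = 45 + 42 = 87
87 mod 35 = 17
k ≡ 17 (mod 35)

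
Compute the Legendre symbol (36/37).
(36/37) = 36^{18} mod 37 = 1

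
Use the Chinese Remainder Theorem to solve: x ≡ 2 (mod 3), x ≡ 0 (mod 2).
M = 3 × 2 = 6. M₁ = 2, y₁ ≡ 2 (mod 3). M₂ = 3, y₂ ≡ 1 (mod 2). x = 2×2×2 + 0×3×1 ≡ 2 (mod 6)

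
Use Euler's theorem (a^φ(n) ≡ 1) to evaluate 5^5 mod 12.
By Euler: 5^{4} ≡ 1 (mod 12) since gcd(5, 12) = 1. 5 = 1×4 + 1. So 5^{5} ≡ 5^{1} ≡ 5 (mod 12)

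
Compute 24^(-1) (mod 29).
24^(-1) ≡ 23 (mod 29). Verification: 24 × 23 = 552 ≡ 1 (mod 29)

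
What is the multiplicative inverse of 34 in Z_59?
33

Using Extended Euclidean Algorithm:
gcd(34, 59) = 1
Bezout coefficients: 34 × -26 + 59 × 15 = 1
So 34 × -26 ≡ 1 (mod 59)
The inverse is -26 mod 59 = 33
Verification: 34 × 33 = 1122 = 19 × 59 + 1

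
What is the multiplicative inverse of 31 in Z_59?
31^(-1) ≡ 40 (mod 59). Verification: 31 × 40 = 1240 ≡ 1 (mod 59)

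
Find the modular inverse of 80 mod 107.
80^(-1) ≡ 103 (mod 107). Verification: 80 × 103 = 8240 ≡ 1 (mod 107)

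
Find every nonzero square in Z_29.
QRs mod 29: {1, 4, 5, 6, 7, 9, 13, 16, 20, 22, 23, 24, 25, 28}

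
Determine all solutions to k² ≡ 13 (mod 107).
The square roots of 13 mod 107 are 86 and 21. Verify: 86² = 7396 ≡ 13 (mod 107)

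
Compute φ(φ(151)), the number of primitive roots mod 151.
Number of primitive roots mod 151 = φ(150) = 40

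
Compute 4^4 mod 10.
4 = 4 (binary 100). Repeated squaring mod 10: 4^1 ≡ 4; 4^2 ≡ 4² = 16 ≡ 6; 4^4 ≡ 6² = 36 ≡ 6. So 4^4 ≡ 6 (mod 10).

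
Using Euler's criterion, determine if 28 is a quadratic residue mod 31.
By Euler's criterion: 28^{15} ≡ 1 (mod 31). Since this equals 1, 28 is a QR.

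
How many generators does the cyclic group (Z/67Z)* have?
20

The number of primitive roots modulo p is φ(p-1) = φ(66)
φ(66) = 20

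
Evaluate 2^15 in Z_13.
Using Fermat: 2^{12} ≡ 1 (mod 13). 15 ≡ 3 (mod 12). So 2^{15} ≡ 2^{3} ≡ 8 (mod 13)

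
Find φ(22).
10

Prime factorization: 22 = 2 × 11
Using the formula φ(n) = n × Π(1 - 1/p) for each prime factor p:
φ(22) = 22 × (1 - 1/2) × (1 - 1/11)
φ(22) = 10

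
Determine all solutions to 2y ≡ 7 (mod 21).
14

Since gcd(2, 21) = 1 divides 7, a solution exists.
Multiply both sides by the inverse of 2 mod 21:
  2^(-1) mod 21 = 11
  x ≡ 11 × 7 ≡ 77 ≡ 14 (mod 21)
Verification: 2 × 14 = 28 = 1 × 21 + 7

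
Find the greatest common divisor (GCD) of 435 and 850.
5

Using the Euclidean algorithm:
435 = 0 × 850 + 435
850 = 1 × 435 + 415
435 = 1 × 415 + 20
415 = 20 × 20 + 15
20 = 1 × 15 + 5
15 = 3 × 5 + 0

GCD(435, 850) = 5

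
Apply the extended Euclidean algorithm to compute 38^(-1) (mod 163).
Extended GCD: 38(-30) + 163(7) = 1. So 38^(-1) ≡ 133 ≡ 133 (mod 163). Verify: 38 × 133 = 5054 ≡ 1 (mod 163)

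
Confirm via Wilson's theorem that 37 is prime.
(36)! mod 37 = 36. Since this equals -1 (mod 37), Wilson confirms 37 is prime.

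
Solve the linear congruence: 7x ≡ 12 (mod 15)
6

Since gcd(7, 15) = 1 divides 12, a solution exists.
Multiply both sides by the inverse of 7 mod 15:
  7^(-1) mod 15 = 13
  x ≡ 13 × 12 ≡ 156 ≡ 6 (mod 15)
Verification: 7 × 6 = 42 = 2 × 15 + 12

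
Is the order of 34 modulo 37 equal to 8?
No, the actual order is 9, not 8.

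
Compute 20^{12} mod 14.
8

Using successive squaring:
Binary expansion of 12: 1100
Powers of 20 mod 14 (each is the square of the previous):
  20^1 ≡ 6 (mod 14)
  20^2 ≡ 6² = 36 ≡ 8 (mod 14)
  20^4 ≡ 8² = 64 ≡ 8 (mod 14)
  20^8 ≡ 8² = 64 ≡ 8 (mod 14)
12 = 8 + 4, so 20^12 = 20^8 × 20^4 ≡ 8 × 8 (mod 14)
Multiplying step by step:
  8 × 8 = 64 ≡ 8 (mod 14)
Result: 20^12 ≡ 8 (mod 14)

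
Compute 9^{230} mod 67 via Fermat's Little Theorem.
15

By Fermat's Little Theorem, a^(p-1) ≡ 1 (mod p) for prime p and gcd(a, p) = 1
Here p = 67, so 9^66 ≡ 1 (mod 67)
We can reduce the exponent: 230 mod 66 = 32
So 9^230 ≡ 9^32 (mod 67)
Computing: 9^32 mod 67 = 15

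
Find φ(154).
60

Prime factorization: 154 = 2 × 7 × 11
Using the formula φ(n) = n × Π(1 - 1/p) for each prime factor p:
φ(154) = 154 × (1 - 1/2) × (1 - 1/7) × (1 - 1/11)
φ(154) = 60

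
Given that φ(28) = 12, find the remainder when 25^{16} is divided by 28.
By Euler: 25^{12} ≡ 1 (mod 28) since gcd(25, 28) = 1. 16 = 1×12 + 4. So 25^{16} ≡ 25^{4} ≡ 25 (mod 28)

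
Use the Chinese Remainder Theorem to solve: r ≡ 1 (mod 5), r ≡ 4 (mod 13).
M = 5 × 13 = 65. M₁ = 13, y₁ ≡ 2 (mod 5). M₂ = 5, y₂ ≡ 8 (mod 13). r = 1×13×2 + 4×5×8 ≡ 56 (mod 65)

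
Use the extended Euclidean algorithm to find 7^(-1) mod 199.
Extended GCD: 7(57) + 199(-2) = 1. So 7^(-1) ≡ 57 ≡ 57 (mod 199). Verify: 7 × 57 = 399 ≡ 1 (mod 199)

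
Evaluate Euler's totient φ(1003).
928

Prime factorization: 1003 = 17 × 59
Using the formula φ(n) = n × Π(1 - 1/p) for each prime factor p:
φ(1003) = 1003 × (1 - 1/17) × (1 - 1/59)
φ(1003) = 928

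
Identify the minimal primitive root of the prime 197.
p - 1 = 196 has prime divisors 2, 7. h is a primitive root mod 197 iff h^(196/q) ≢ 1 (mod 197) for each such q.
h = 2: 2^98 ≡ 196, 2^28 ≡ 104 (mod 197); none is 1, so 2 has order 196 and is a primitive root.
The smallest primitive root mod 197 is g = 2.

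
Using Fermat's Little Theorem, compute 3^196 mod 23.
By Fermat: 3^{22} ≡ 1 (mod 23). 196 = 8×22 + 20. So 3^{196} ≡ 3^{20} ≡ 18 (mod 23)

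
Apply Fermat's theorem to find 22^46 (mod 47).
By Fermat's Little Theorem, 22^{46} ≡ 1 (mod 47) since 47 is prime and gcd(22, 47) = 1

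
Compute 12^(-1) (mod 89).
52

Using Extended Euclidean Algorithm:
gcd(12, 89) = 1
Bezout coefficients: 12 × -37 + 89 × 5 = 1
So 12 × -37 ≡ 1 (mod 89)
The inverse is -37 mod 89 = 52
Verification: 12 × 52 = 624 = 7 × 89 + 1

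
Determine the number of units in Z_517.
460

Prime factorization: 517 = 11 × 47
Using the formula φ(n) = n × Π(1 - 1/p) for each prime factor p:
φ(517) = 517 × (1 - 1/11) × (1 - 1/47)
φ(517) = 460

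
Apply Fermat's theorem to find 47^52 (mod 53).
By Fermat's Little Theorem, 47^{52} ≡ 1 (mod 53) since 53 is prime and gcd(47, 53) = 1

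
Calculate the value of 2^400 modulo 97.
Using Fermat: 2^{96} ≡ 1 (mod 97). 400 ≡ 16 (mod 96). So 2^{400} ≡ 2^{16} ≡ 61 (mod 97)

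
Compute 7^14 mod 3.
Using Fermat: 7^{2} ≡ 1 (mod 3). 14 ≡ 0 (mod 2). So 7^{14} ≡ 7^{0} ≡ 1 (mod 3)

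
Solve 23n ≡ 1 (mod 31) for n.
27

Using Extended Euclidean Algorithm:
gcd(23, 31) = 1
Bezout coefficients: 23 × -4 + 31 × 3 = 1
So 23 × -4 ≡ 1 (mod 31)
The inverse is -4 mod 31 = 27
Verification: 23 × 27 = 621 = 20 × 31 + 1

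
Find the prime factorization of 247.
13 × 19

Divide by primes starting from smallest:
247 ÷ 13 = 19
19 ÷ 19 = 1

247 = 13 × 19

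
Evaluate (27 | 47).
(27/47) = 27^{23} mod 47 = 1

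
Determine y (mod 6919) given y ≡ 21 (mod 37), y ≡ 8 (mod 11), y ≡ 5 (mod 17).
5904

Using the Chinese Remainder Theorem:
M = product of moduli = 6919
For equation 1: M_1 = 187, 187 ≡ 2 (mod 37), inverse of 187 mod 37 is 19 (check: 2 × 19 = 38 ≡ 1 (mod 37))
For equation 2: M_2 = 629, 629 ≡ 2 (mod 11), inverse of 629 mod 11 is 6 (check: 2 × 6 = 12 ≡ 1 (mod 11))
For equation 3: M_3 = 407, 407 ≡ 16 (mod 17), inverse of 407 mod 17 is 16 (check: 16 × 16 = 256 ≡ 1 (mod 17))
Combine: y ≡ Σ r_i×M_i×(M_i⁻¹ mod m_i) = 21×187×19 + 8×629×6 + 5×407×16 = 74613 + 30192 + 32560 = 137365
137365 mod 6919 = 5904
y ≡ 5904 (mod 6919)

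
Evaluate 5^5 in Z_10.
5 = 4 + 1 (binary 101). Repeated squaring mod 10: 5^1 ≡ 5; 5^2 ≡ 5² = 25 ≡ 5; 5^4 ≡ 5² = 25 ≡ 5. Multiply: 5^5 = 5^4 × 5^1 ≡ 5 × 5 (mod 10): 5 × 5 = 25 ≡ 5. So 5^5 ≡ 5 (mod 10).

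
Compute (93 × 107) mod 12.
3

(93 × 107) = 9951
9951 mod 12 = 3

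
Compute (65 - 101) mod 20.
4

(65 - 101) = -36
-36 mod 20 = 4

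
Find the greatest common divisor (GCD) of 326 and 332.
2

Using the Euclidean algorithm:
326 = 0 × 332 + 326
332 = 1 × 326 + 6
326 = 54 × 6 + 2
6 = 3 × 2 + 0

GCD(326, 332) = 2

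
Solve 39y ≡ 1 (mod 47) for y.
39^(-1) ≡ 41 (mod 47). Verification: 39 × 41 = 1599 ≡ 1 (mod 47)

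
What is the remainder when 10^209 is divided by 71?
Using Fermat: 10^{70} ≡ 1 (mod 71). 209 ≡ 69 (mod 70). So 10^{209} ≡ 10^{69} ≡ 64 (mod 71)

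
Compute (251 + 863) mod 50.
14

(251 + 863) = 1114
1114 mod 50 = 14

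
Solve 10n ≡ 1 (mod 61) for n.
10^(-1) ≡ 55 (mod 61). Verification: 10 × 55 = 550 ≡ 1 (mod 61)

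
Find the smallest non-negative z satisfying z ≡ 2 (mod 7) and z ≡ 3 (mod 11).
M = 7 × 11 = 77. M₁ = 11, y₁ ≡ 2 (mod 7). M₂ = 7, y₂ ≡ 8 (mod 11). z = 2×11×2 + 3×7×8 ≡ 58 (mod 77)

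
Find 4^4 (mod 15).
4 = 4 (binary 100). Repeated squaring mod 15: 4^1 ≡ 4; 4^2 ≡ 4² = 16 ≡ 1; 4^4 ≡ 1² = 1 ≡ 1. So 4^4 ≡ 1 (mod 15).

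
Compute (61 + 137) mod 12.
6

(61 + 137) = 198
198 mod 12 = 6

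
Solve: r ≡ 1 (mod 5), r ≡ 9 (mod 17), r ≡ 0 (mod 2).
M = 5 × 17 × 2 = 170. M₁ = 34, y₁ ≡ 4 (mod 5). M₂ = 10, y₂ ≡ 12 (mod 17). M₃ = 85, y₃ ≡ 1 (mod 2). r = 1×34×4 + 9×10×12 + 0×85×1 ≡ 26 (mod 170)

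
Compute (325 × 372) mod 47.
16

(325 × 372) = 120900
120900 mod 47 = 16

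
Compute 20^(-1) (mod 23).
20^(-1) ≡ 15 (mod 23). Verification: 20 × 15 = 300 ≡ 1 (mod 23)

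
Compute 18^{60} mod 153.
18

Using successive squaring:
Binary expansion of 60: 111100
Powers of 18 mod 153 (each is the square of the previous):
  18^1 ≡ 18 (mod 153)
  18^2 ≡ 18² = 324 ≡ 18 (mod 153)
  18^4 ≡ 18² = 324 ≡ 18 (mod 153)
  18^8 ≡ 18² = 324 ≡ 18 (mod 153)
  18^16 ≡ 18² = 324 ≡ 18 (mod 153)
  18^32 ≡ 18² = 324 ≡ 18 (mod 153)
60 = 32 + 16 + 8 + 4, so 18^60 = 18^32 × 18^16 × 18^8 × 18^4 ≡ 18 × 18 × 18 × 18 (mod 153)
Multiplying step by step:
  18 × 18 = 324 ≡ 18 (mod 153)
  18 × 18 = 324 ≡ 18 (mod 153)
  18 × 18 = 324 ≡ 18 (mod 153)
Result: 18^60 ≡ 18 (mod 153)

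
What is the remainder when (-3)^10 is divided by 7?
(-3) ≡ 4 (mod 7). 10 = 8 + 2 (binary 1010). Repeated squaring mod 7: 4^1 ≡ 4; 4^2 ≡ 4² = 16 ≡ 2; 4^4 ≡ 2² = 4 ≡ 4; 4^8 ≡ 4² = 16 ≡ 2. Multiply: (-3)^10 ≡ 4^8 × 4^2 ≡ 2 × 2 (mod 7): 2 × 2 = 4 ≡ 4. So (-3)^10 ≡ 4 (mod 7).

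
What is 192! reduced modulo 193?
By Wilson's theorem, (192)! ≡ -1 ≡ 192 (mod 193)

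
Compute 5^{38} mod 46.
3

Using successive squaring:
Binary expansion of 38: 100110
Powers of 5 mod 46 (each is the square of the previous):
  5^1 ≡ 5 (mod 46)
  5^2 ≡ 5² = 25 ≡ 25 (mod 46)
  5^4 ≡ 25² = 625 ≡ 27 (mod 46)
  5^8 ≡ 27² = 729 ≡ 39 (mod 46)
  5^16 ≡ 39² = 1521 ≡ 3 (mod 46)
  5^32 ≡ 3² = 9 ≡ 9 (mod 46)
38 = 32 + 4 + 2, so 5^38 = 5^32 × 5^4 × 5^2 ≡ 9 × 27 × 25 (mod 46)
Multiplying step by step:
  9 × 27 = 243 ≡ 13 (mod 46)
  13 × 25 = 325 ≡ 3 (mod 46)
Result: 5^38 ≡ 3 (mod 46)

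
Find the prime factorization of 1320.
2^3 × 3 × 5 × 11

Divide by primes starting from smallest:
1320 ÷ 2 = 660
660 ÷ 2 = 330
330 ÷ 2 = 165
165 ÷ 3 = 55
55 ÷ 5 = 11
11 ÷ 11 = 1

1320 = 2^3 × 3 × 5 × 11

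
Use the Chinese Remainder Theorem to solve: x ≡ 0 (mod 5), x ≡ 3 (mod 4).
M = 5 × 4 = 20. M₁ = 4, y₁ ≡ 4 (mod 5). M₂ = 5, y₂ ≡ 1 (mod 4). x = 0×4×4 + 3×5×1 ≡ 15 (mod 20)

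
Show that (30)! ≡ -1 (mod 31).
(30)! mod 31 = 30. Since this equals -1 (mod 31), Wilson confirms 31 is prime.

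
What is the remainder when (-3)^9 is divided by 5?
(-3) ≡ 2 (mod 5). 9 = 8 + 1 (binary 1001). Repeated squaring mod 5: 2^1 ≡ 2; 2^2 ≡ 2² = 4 ≡ 4; 2^4 ≡ 4² = 16 ≡ 1; 2^8 ≡ 1² = 1 ≡ 1. Multiply: (-3)^9 ≡ 2^8 × 2^1 ≡ 1 × 2 (mod 5): 1 × 2 = 2 ≡ 2. So (-3)^9 ≡ 2 (mod 5).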